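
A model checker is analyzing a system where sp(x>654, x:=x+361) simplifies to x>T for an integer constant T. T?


Formula: sp(P, x:=E) = exists old_x. (x = E[old_x/x]) AND P[old_x/x] (old_x is the value of x before the assignment; eliminate old_x by solving x = E[old_x/x] for old_x)
Step 1: Precondition P: x>654, i.e. old_x > 654
Step 2: Assignment gives x = old_x + 361, so old_x = x - 361
Step 3: Substitute into P: x - 361 > 654
Step 4: Simplify: x > 654+361 = 1015

1015


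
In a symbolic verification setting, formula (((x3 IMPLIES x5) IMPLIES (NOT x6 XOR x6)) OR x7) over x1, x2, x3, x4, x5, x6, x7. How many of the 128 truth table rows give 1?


Formula: (((x3 IMPLIES x5) IMPLIES (NOT x6 XOR x6)) OR x7) over 7 vars (128 rows)
Evaluate each row (x1, x2, x3, x4, x5, x6, x7 as bits, MSB first):
  row 0 [0000000]: (((0 IMPLIES 0) IMPLIES (NOT 0 XOR 0)) OR 0) -> 1
  row 1 [0000001]: (((0 IMPLIES 0) IMPLIES (NOT 0 XOR 0)) OR 1) -> 1
  row 2 [0000010]: (((0 IMPLIES 0) IMPLIES (NOT 1 XOR 1)) OR 0) -> 1
  row 3 [0000011]: (((0 IMPLIES 0) IMPLIES (NOT 1 XOR 1)) OR 1) -> 1
  row 4 [0000100]: (((0 IMPLIES 1) IMPLIES (NOT 0 XOR 0)) OR 0) -> 1
  (every remaining row is evaluated the same way; all 128 results are listed next)
Full result column, 8 rows per line (x1,x2,x3,x4 fixed per line; x5,x6,x7 runs 000..111 left to right):
  rows 0-7 [x1,x2,x3,x4=0000]: 11111111  (ones: 8)
  rows 8-15 [x1,x2,x3,x4=0001]: 11111111  (ones: 8)
  rows 16-23 [x1,x2,x3,x4=0010]: 11111111  (ones: 8)
  rows 24-31 [x1,x2,x3,x4=0011]: 11111111  (ones: 8)
  rows 32-39 [x1,x2,x3,x4=0100]: 11111111  (ones: 8)
  rows 40-47 [x1,x2,x3,x4=0101]: 11111111  (ones: 8)
  rows 48-55 [x1,x2,x3,x4=0110]: 11111111  (ones: 8)
  rows 56-63 [x1,x2,x3,x4=0111]: 11111111  (ones: 8)
  rows 64-71 [x1,x2,x3,x4=1000]: 11111111  (ones: 8)
  rows 72-79 [x1,x2,x3,x4=1001]: 11111111  (ones: 8)
  rows 80-87 [x1,x2,x3,x4=1010]: 11111111  (ones: 8)
  rows 88-95 [x1,x2,x3,x4=1011]: 11111111  (ones: 8)
  rows 96-103 [x1,x2,x3,x4=1100]: 11111111  (ones: 8)
  rows 104-111 [x1,x2,x3,x4=1101]: 11111111  (ones: 8)
  rows 112-119 [x1,x2,x3,x4=1110]: 11111111  (ones: 8)
  rows 120-127 [x1,x2,x3,x4=1111]: 11111111  (ones: 8)
Count of 1-rows = 8+8+8+8+8+8+8+8+8+8+8+8+8+8+8+8 = 128

128


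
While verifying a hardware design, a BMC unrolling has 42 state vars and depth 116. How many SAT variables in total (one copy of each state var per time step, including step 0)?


BMC unrolls to depth k, creating one copy of each state var for steps 0..k.
Step count = 116 + 1 = 117 (steps 0 through 116)
Vars per step = 42
Total = 42 * 117 = 4914

4914


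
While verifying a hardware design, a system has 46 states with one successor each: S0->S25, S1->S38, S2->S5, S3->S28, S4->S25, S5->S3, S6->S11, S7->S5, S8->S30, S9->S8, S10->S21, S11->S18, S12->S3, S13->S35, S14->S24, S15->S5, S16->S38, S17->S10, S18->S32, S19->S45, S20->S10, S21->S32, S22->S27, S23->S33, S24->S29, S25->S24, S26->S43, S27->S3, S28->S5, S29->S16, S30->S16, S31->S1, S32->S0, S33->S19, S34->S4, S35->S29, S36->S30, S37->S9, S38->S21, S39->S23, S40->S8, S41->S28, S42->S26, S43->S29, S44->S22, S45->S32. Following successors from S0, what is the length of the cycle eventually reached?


Trace from S0 until a state repeats:
  S0 -> S25 -> S24 -> S29 -> S16 -> S38 -> S21 -> S32 -> S0
S0 first seen at step 0, revisited at step 8.
Cycle length = 8 - 0 = 8

8


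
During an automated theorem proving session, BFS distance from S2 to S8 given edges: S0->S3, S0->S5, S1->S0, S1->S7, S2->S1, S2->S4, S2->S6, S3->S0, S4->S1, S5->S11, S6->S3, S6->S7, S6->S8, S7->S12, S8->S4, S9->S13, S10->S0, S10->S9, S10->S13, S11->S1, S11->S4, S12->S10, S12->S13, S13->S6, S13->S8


BFS layer-by-layer from S2:
  dist 0: {S2}
  dist 1: {S1, S4, S6}
  dist 2: {S0, S3, S7, S8}
  -> S8 reached at distance 2
Shortest path length = 2

2


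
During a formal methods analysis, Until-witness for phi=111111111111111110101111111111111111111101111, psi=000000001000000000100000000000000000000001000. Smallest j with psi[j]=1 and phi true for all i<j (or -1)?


(phi U psi) at 0: need smallest j with psi[j]=1 and phi[i]=1 for all i in [0,j).
Scan from step 0:
  step 0: phi=1, psi=0 -> continue
  step 1: phi=1, psi=0 -> continue
  step 2: phi=1, psi=0 -> continue
  step 3: phi=1, psi=0 -> continue
  step 8: psi=1 and phi held for [0,8) -> witness found
Witness step = 8

8


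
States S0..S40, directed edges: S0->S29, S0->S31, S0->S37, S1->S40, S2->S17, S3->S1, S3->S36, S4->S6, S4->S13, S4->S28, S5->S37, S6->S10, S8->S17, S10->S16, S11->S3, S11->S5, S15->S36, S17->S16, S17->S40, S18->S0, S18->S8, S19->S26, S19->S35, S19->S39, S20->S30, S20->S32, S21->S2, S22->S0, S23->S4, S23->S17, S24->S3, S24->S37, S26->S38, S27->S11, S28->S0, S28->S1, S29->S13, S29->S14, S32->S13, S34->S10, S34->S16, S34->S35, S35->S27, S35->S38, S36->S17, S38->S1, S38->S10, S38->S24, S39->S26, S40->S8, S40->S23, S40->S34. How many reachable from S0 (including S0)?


BFS from S0:
  layer 0: {S0}
  layer 1: {S29, S31, S37}
  layer 2: {S13, S14}
Reachable set: {S0, S13, S14, S29, S31, S37}
Count = 6

6


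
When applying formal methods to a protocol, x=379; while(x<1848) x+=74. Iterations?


Step 1: x goes from 379 toward 1848 by 74; the body runs while x<1848, so iterations = ceil((bound-start)/step)
Step 2: Distance=1469
Step 3: ceil(1469/74)=20

20


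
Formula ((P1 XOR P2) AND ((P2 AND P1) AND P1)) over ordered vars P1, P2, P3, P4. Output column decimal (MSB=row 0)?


Formula: ((P1 XOR P2) AND ((P2 AND P1) AND P1)) over P1, P2, P3, P4 (16 rows)
Evaluate each row (bits = P1,P2,P3,P4, MSB first):
  row 0 [0000]: ((0 XOR 0) AND ((0 AND 0) AND 0)) -> 0
  row 1 [0001]: ((0 XOR 0) AND ((0 AND 0) AND 0)) -> 0
  row 2 [0010]: ((0 XOR 0) AND ((0 AND 0) AND 0)) -> 0
  row 3 [0011]: ((0 XOR 0) AND ((0 AND 0) AND 0)) -> 0
  row 4 [0100]: ((0 XOR 1) AND ((1 AND 0) AND 0)) -> 0
  row 5 [0101]: ((0 XOR 1) AND ((1 AND 0) AND 0)) -> 0
  row 6 [0110]: ((0 XOR 1) AND ((1 AND 0) AND 0)) -> 0
  row 7 [0111]: ((0 XOR 1) AND ((1 AND 0) AND 0)) -> 0
  row 8 [1000]: ((1 XOR 0) AND ((0 AND 1) AND 1)) -> 0
  row 9 [1001]: ((1 XOR 0) AND ((0 AND 1) AND 1)) -> 0
  row 10 [1010]: ((1 XOR 0) AND ((0 AND 1) AND 1)) -> 0
  row 11 [1011]: ((1 XOR 0) AND ((0 AND 1) AND 1)) -> 0
  row 12 [1100]: ((1 XOR 1) AND ((1 AND 1) AND 1)) -> 0
  row 13 [1101]: ((1 XOR 1) AND ((1 AND 1) AND 1)) -> 0
  row 14 [1110]: ((1 XOR 1) AND ((1 AND 1) AND 1)) -> 0
  row 15 [1111]: ((1 XOR 1) AND ((1 AND 1) AND 1)) -> 0
Full result column, 4 rows per line (P1,P2 fixed per line; P3,P4 runs 00..11 left to right):
  rows 0-3 [P1,P2=00]: 0000  = hex 0
  rows 4-7 [P1,P2=01]: 0000  = hex 0
  rows 8-11 [P1,P2=10]: 0000  = hex 0
  rows 12-15 [P1,P2=11]: 0000  = hex 0
Output column (row 0 .. row 15) = 0000000000000000
Output column grouped in 4s = 0000 0000 0000 0000 = 0x0000
Convert to decimal digit by digit (value = value*16 + digit):
  0 -> 0
  0*16 + 0 = 0
  0*16 + 0 = 0
  0*16 + 0 = 0
Decimal = 0

0


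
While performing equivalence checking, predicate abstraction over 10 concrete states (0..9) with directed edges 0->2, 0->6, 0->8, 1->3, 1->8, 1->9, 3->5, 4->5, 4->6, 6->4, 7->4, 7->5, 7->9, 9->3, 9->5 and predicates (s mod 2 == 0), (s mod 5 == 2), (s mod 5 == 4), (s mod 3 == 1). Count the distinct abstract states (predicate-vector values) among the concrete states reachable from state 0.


BFS from 0:
Concrete reachable: {0, 2, 4, 5, 6, 8}
Abstract via predicates (s mod 2 == 0), (s mod 5 == 2), (s mod 5 == 4), (s mod 3 == 1):
  (0,0,0,0) <- {5}
  (1,0,0,0) <- {0, 6, 8}
  (1,0,1,1) <- {4}
  (1,1,0,0) <- {2}
Distinct abstract states = 4

4


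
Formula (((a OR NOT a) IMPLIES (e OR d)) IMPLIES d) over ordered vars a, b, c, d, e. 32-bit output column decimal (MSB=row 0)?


Formula: (((a OR NOT a) IMPLIES (e OR d)) IMPLIES d) over a, b, c, d, e (32 rows)
Evaluate each row (bits = a,b,c,d,e, MSB first):
  row 0 [00000]: (((0 OR NOT 0) IMPLIES (0 OR 0)) IMPLIES 0) -> 1
  row 1 [00001]: (((0 OR NOT 0) IMPLIES (1 OR 0)) IMPLIES 0) -> 0
  row 2 [00010]: (((0 OR NOT 0) IMPLIES (0 OR 1)) IMPLIES 1) -> 1
  row 3 [00011]: (((0 OR NOT 0) IMPLIES (1 OR 1)) IMPLIES 1) -> 1
  row 4 [00100]: (((0 OR NOT 0) IMPLIES (0 OR 0)) IMPLIES 0) -> 1
  row 5 [00101]: (((0 OR NOT 0) IMPLIES (1 OR 0)) IMPLIES 0) -> 0
  row 6 [00110]: (((0 OR NOT 0) IMPLIES (0 OR 1)) IMPLIES 1) -> 1
  row 7 [00111]: (((0 OR NOT 0) IMPLIES (1 OR 1)) IMPLIES 1) -> 1
  row 8 [01000]: (((0 OR NOT 0) IMPLIES (0 OR 0)) IMPLIES 0) -> 1
  row 9 [01001]: (((0 OR NOT 0) IMPLIES (1 OR 0)) IMPLIES 0) -> 0
  row 10 [01010]: (((0 OR NOT 0) IMPLIES (0 OR 1)) IMPLIES 1) -> 1
  row 11 [01011]: (((0 OR NOT 0) IMPLIES (1 OR 1)) IMPLIES 1) -> 1
  row 12 [01100]: (((0 OR NOT 0) IMPLIES (0 OR 0)) IMPLIES 0) -> 1
  row 13 [01101]: (((0 OR NOT 0) IMPLIES (1 OR 0)) IMPLIES 0) -> 0
  row 14 [01110]: (((0 OR NOT 0) IMPLIES (0 OR 1)) IMPLIES 1) -> 1
  row 15 [01111]: (((0 OR NOT 0) IMPLIES (1 OR 1)) IMPLIES 1) -> 1
  row 16 [10000]: (((1 OR NOT 1) IMPLIES (0 OR 0)) IMPLIES 0) -> 1
  row 17 [10001]: (((1 OR NOT 1) IMPLIES (1 OR 0)) IMPLIES 0) -> 0
  row 18 [10010]: (((1 OR NOT 1) IMPLIES (0 OR 1)) IMPLIES 1) -> 1
  row 19 [10011]: (((1 OR NOT 1) IMPLIES (1 OR 1)) IMPLIES 1) -> 1
  row 20 [10100]: (((1 OR NOT 1) IMPLIES (0 OR 0)) IMPLIES 0) -> 1
  row 21 [10101]: (((1 OR NOT 1) IMPLIES (1 OR 0)) IMPLIES 0) -> 0
  row 22 [10110]: (((1 OR NOT 1) IMPLIES (0 OR 1)) IMPLIES 1) -> 1
  row 23 [10111]: (((1 OR NOT 1) IMPLIES (1 OR 1)) IMPLIES 1) -> 1
  row 24 [11000]: (((1 OR NOT 1) IMPLIES (0 OR 0)) IMPLIES 0) -> 1
  row 25 [11001]: (((1 OR NOT 1) IMPLIES (1 OR 0)) IMPLIES 0) -> 0
  row 26 [11010]: (((1 OR NOT 1) IMPLIES (0 OR 1)) IMPLIES 1) -> 1
  row 27 [11011]: (((1 OR NOT 1) IMPLIES (1 OR 1)) IMPLIES 1) -> 1
  row 28 [11100]: (((1 OR NOT 1) IMPLIES (0 OR 0)) IMPLIES 0) -> 1
  row 29 [11101]: (((1 OR NOT 1) IMPLIES (1 OR 0)) IMPLIES 0) -> 0
  row 30 [11110]: (((1 OR NOT 1) IMPLIES (0 OR 1)) IMPLIES 1) -> 1
  row 31 [11111]: (((1 OR NOT 1) IMPLIES (1 OR 1)) IMPLIES 1) -> 1
Full result column, 4 rows per line (a,b,c fixed per line; d,e runs 00..11 left to right):
  rows 0-3 [a,b,c=000]: 1011  = hex B
  rows 4-7 [a,b,c=001]: 1011  = hex B
  rows 8-11 [a,b,c=010]: 1011  = hex B
  rows 12-15 [a,b,c=011]: 1011  = hex B
  rows 16-19 [a,b,c=100]: 1011  = hex B
  rows 20-23 [a,b,c=101]: 1011  = hex B
  rows 24-27 [a,b,c=110]: 1011  = hex B
  rows 28-31 [a,b,c=111]: 1011  = hex B
Output column (row 0 .. row 31) = 10111011101110111011101110111011
Output column grouped in 4s = 1011 1011 1011 1011 1011 1011 1011 1011 = 0xBBBBBBBB
Convert to decimal digit by digit (value = value*16 + digit):
  B -> 11
  11*16 + 11 (B) = 187
  187*16 + 11 (B) = 3003
  3003*16 + 11 (B) = 48059
  48059*16 + 11 (B) = 768955
  768955*16 + 11 (B) = 12303291
  12303291*16 + 11 (B) = 196852667
  196852667*16 + 11 (B) = 3149642683
Decimal = 3149642683

3149642683


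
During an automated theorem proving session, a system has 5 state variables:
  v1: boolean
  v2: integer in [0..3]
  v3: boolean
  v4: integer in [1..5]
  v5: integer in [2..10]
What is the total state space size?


State space = product of domain sizes of all variables.
Domain sizes:
  v1 (boolean): 2
  v2 (integer in [0..3]): 4
  v3 (boolean): 2
  v4 (integer in [1..5]): 5
  v5 (integer in [2..10]): 9
Product = 2 * 4 * 2 * 5 * 9 = 720

720


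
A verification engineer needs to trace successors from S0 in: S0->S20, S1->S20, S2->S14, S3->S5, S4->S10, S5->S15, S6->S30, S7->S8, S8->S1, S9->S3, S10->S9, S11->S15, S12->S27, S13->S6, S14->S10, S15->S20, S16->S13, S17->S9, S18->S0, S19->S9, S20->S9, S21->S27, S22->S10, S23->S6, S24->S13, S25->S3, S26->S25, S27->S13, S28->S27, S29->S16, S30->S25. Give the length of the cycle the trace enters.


Trace from S0 until a state repeats:
  S0 -> S20 -> S9 -> S3 -> S5 -> S15 -> S20
S20 first seen at step 1, revisited at step 6.
Cycle length = 6 - 1 = 5

5


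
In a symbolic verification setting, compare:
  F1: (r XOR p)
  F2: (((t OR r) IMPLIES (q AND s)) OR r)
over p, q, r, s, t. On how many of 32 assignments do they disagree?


F1 = (r XOR p)
F2 = (((t OR r) IMPLIES (q AND s)) OR r)
Evaluate both on each of 32 rows (bits = p,q,r,s,t):
  row 0 [00000]: F1=0 F2=1 (differ) -> 1
  row 1 [00001]: F1=0 F2=0 -> 0
  row 2 [00010]: F1=0 F2=1 (differ) -> 1
  row 3 [00011]: F1=0 F2=0 -> 0
  row 4 [00100]: F1=1 F2=1 -> 0
  row 5 [00101]: F1=1 F2=1 -> 0
  row 6 [00110]: F1=1 F2=1 -> 0
  row 7 [00111]: F1=1 F2=1 -> 0
  row 8 [01000]: F1=0 F2=1 (differ) -> 1
  row 9 [01001]: F1=0 F2=0 -> 0
  row 10 [01010]: F1=0 F2=1 (differ) -> 1
  row 11 [01011]: F1=0 F2=1 (differ) -> 1
  row 12 [01100]: F1=1 F2=1 -> 0
  row 13 [01101]: F1=1 F2=1 -> 0
  row 14 [01110]: F1=1 F2=1 -> 0
  row 15 [01111]: F1=1 F2=1 -> 0
  row 16 [10000]: F1=1 F2=1 -> 0
  row 17 [10001]: F1=1 F2=0 (differ) -> 1
  row 18 [10010]: F1=1 F2=1 -> 0
  row 19 [10011]: F1=1 F2=0 (differ) -> 1
  row 20 [10100]: F1=0 F2=1 (differ) -> 1
  row 21 [10101]: F1=0 F2=1 (differ) -> 1
  row 22 [10110]: F1=0 F2=1 (differ) -> 1
  row 23 [10111]: F1=0 F2=1 (differ) -> 1
  row 24 [11000]: F1=1 F2=1 -> 0
  row 25 [11001]: F1=1 F2=0 (differ) -> 1
  row 26 [11010]: F1=1 F2=1 -> 0
  row 27 [11011]: F1=1 F2=1 -> 0
  row 28 [11100]: F1=0 F2=1 (differ) -> 1
  row 29 [11101]: F1=0 F2=1 (differ) -> 1
  row 30 [11110]: F1=0 F2=1 (differ) -> 1
  row 31 [11111]: F1=0 F2=1 (differ) -> 1
Full result column, 8 rows per line (p,q fixed per line; r,s,t runs 000..111 left to right):
  rows 0-7 [p,q=00]: 10100000  (ones: 2)
  rows 8-15 [p,q=01]: 10110000  (ones: 3)
  rows 16-23 [p,q=10]: 01011111  (ones: 6)
  rows 24-31 [p,q=11]: 01001111  (ones: 5)
Disagreements = 2+3+6+5 = 16

16


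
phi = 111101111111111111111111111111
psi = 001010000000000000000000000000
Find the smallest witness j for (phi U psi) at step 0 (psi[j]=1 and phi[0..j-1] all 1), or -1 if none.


(phi U psi) at 0: need smallest j with psi[j]=1 and phi[i]=1 for all i in [0,j).
Scan from step 0:
  step 0: phi=1, psi=0 -> continue
  step 1: phi=1, psi=0 -> continue
  step 2: psi=1 and phi held for [0,2) -> witness found
Witness step = 2

2


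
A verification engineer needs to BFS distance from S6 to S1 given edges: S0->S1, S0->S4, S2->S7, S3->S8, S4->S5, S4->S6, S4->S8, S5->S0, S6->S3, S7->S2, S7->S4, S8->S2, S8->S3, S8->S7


BFS layer-by-layer from S6:
  dist 0: {S6}
  dist 1: {S3}
  dist 2: {S8}
  dist 3: {S2, S7}
  dist 4: {S4}
  dist 5: {S5}
  dist 6: {S0}
  dist 7: {S1}
  -> S1 reached at distance 7
Shortest path length = 7

7


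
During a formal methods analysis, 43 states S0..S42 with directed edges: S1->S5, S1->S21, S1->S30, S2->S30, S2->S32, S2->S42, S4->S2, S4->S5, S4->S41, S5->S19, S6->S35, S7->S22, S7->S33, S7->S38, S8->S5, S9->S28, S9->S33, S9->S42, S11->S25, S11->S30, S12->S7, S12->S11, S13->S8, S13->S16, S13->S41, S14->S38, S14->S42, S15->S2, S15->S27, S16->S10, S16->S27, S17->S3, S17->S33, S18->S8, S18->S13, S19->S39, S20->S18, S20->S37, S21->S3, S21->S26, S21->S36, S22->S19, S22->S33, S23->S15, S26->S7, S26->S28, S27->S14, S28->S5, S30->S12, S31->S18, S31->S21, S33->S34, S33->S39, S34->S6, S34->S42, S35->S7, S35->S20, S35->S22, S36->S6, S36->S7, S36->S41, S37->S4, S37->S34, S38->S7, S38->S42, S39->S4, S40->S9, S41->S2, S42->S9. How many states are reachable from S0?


BFS from S0:
  layer 0: {S0}
Reachable set: {S0}
Count = 1

1


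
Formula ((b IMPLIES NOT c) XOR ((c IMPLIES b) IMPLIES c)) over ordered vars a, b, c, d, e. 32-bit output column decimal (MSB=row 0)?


Formula: ((b IMPLIES NOT c) XOR ((c IMPLIES b) IMPLIES c)) over a, b, c, d, e (32 rows)
Evaluate each row (bits = a,b,c,d,e, MSB first):
  row 0 [00000]: ((0 IMPLIES NOT 0) XOR ((0 IMPLIES 0) IMPLIES 0)) -> 1
  row 1 [00001]: ((0 IMPLIES NOT 0) XOR ((0 IMPLIES 0) IMPLIES 0)) -> 1
  row 2 [00010]: ((0 IMPLIES NOT 0) XOR ((0 IMPLIES 0) IMPLIES 0)) -> 1
  row 3 [00011]: ((0 IMPLIES NOT 0) XOR ((0 IMPLIES 0) IMPLIES 0)) -> 1
  row 4 [00100]: ((0 IMPLIES NOT 1) XOR ((1 IMPLIES 0) IMPLIES 1)) -> 0
  row 5 [00101]: ((0 IMPLIES NOT 1) XOR ((1 IMPLIES 0) IMPLIES 1)) -> 0
  row 6 [00110]: ((0 IMPLIES NOT 1) XOR ((1 IMPLIES 0) IMPLIES 1)) -> 0
  row 7 [00111]: ((0 IMPLIES NOT 1) XOR ((1 IMPLIES 0) IMPLIES 1)) -> 0
  row 8 [01000]: ((1 IMPLIES NOT 0) XOR ((0 IMPLIES 1) IMPLIES 0)) -> 1
  row 9 [01001]: ((1 IMPLIES NOT 0) XOR ((0 IMPLIES 1) IMPLIES 0)) -> 1
  row 10 [01010]: ((1 IMPLIES NOT 0) XOR ((0 IMPLIES 1) IMPLIES 0)) -> 1
  row 11 [01011]: ((1 IMPLIES NOT 0) XOR ((0 IMPLIES 1) IMPLIES 0)) -> 1
  row 12 [01100]: ((1 IMPLIES NOT 1) XOR ((1 IMPLIES 1) IMPLIES 1)) -> 1
  row 13 [01101]: ((1 IMPLIES NOT 1) XOR ((1 IMPLIES 1) IMPLIES 1)) -> 1
  row 14 [01110]: ((1 IMPLIES NOT 1) XOR ((1 IMPLIES 1) IMPLIES 1)) -> 1
  row 15 [01111]: ((1 IMPLIES NOT 1) XOR ((1 IMPLIES 1) IMPLIES 1)) -> 1
  row 16 [10000]: ((0 IMPLIES NOT 0) XOR ((0 IMPLIES 0) IMPLIES 0)) -> 1
  row 17 [10001]: ((0 IMPLIES NOT 0) XOR ((0 IMPLIES 0) IMPLIES 0)) -> 1
  row 18 [10010]: ((0 IMPLIES NOT 0) XOR ((0 IMPLIES 0) IMPLIES 0)) -> 1
  row 19 [10011]: ((0 IMPLIES NOT 0) XOR ((0 IMPLIES 0) IMPLIES 0)) -> 1
  row 20 [10100]: ((0 IMPLIES NOT 1) XOR ((1 IMPLIES 0) IMPLIES 1)) -> 0
  row 21 [10101]: ((0 IMPLIES NOT 1) XOR ((1 IMPLIES 0) IMPLIES 1)) -> 0
  row 22 [10110]: ((0 IMPLIES NOT 1) XOR ((1 IMPLIES 0) IMPLIES 1)) -> 0
  row 23 [10111]: ((0 IMPLIES NOT 1) XOR ((1 IMPLIES 0) IMPLIES 1)) -> 0
  row 24 [11000]: ((1 IMPLIES NOT 0) XOR ((0 IMPLIES 1) IMPLIES 0)) -> 1
  row 25 [11001]: ((1 IMPLIES NOT 0) XOR ((0 IMPLIES 1) IMPLIES 0)) -> 1
  row 26 [11010]: ((1 IMPLIES NOT 0) XOR ((0 IMPLIES 1) IMPLIES 0)) -> 1
  row 27 [11011]: ((1 IMPLIES NOT 0) XOR ((0 IMPLIES 1) IMPLIES 0)) -> 1
  row 28 [11100]: ((1 IMPLIES NOT 1) XOR ((1 IMPLIES 1) IMPLIES 1)) -> 1
  row 29 [11101]: ((1 IMPLIES NOT 1) XOR ((1 IMPLIES 1) IMPLIES 1)) -> 1
  row 30 [11110]: ((1 IMPLIES NOT 1) XOR ((1 IMPLIES 1) IMPLIES 1)) -> 1
  row 31 [11111]: ((1 IMPLIES NOT 1) XOR ((1 IMPLIES 1) IMPLIES 1)) -> 1
Full result column, 4 rows per line (a,b,c fixed per line; d,e runs 00..11 left to right):
  rows 0-3 [a,b,c=000]: 1111  = hex F
  rows 4-7 [a,b,c=001]: 0000  = hex 0
  rows 8-11 [a,b,c=010]: 1111  = hex F
  rows 12-15 [a,b,c=011]: 1111  = hex F
  rows 16-19 [a,b,c=100]: 1111  = hex F
  rows 20-23 [a,b,c=101]: 0000  = hex 0
  rows 24-27 [a,b,c=110]: 1111  = hex F
  rows 28-31 [a,b,c=111]: 1111  = hex F
Output column (row 0 .. row 31) = 11110000111111111111000011111111
Output column grouped in 4s = 1111 0000 1111 1111 1111 0000 1111 1111 = 0xF0FFF0FF
Convert to decimal digit by digit (value = value*16 + digit):
  F -> 15
  15*16 + 0 = 240
  240*16 + 15 (F) = 3855
  3855*16 + 15 (F) = 61695
  61695*16 + 15 (F) = 987135
  987135*16 + 0 = 15794160
  15794160*16 + 15 (F) = 252706575
  252706575*16 + 15 (F) = 4043305215
Decimal = 4043305215

4043305215


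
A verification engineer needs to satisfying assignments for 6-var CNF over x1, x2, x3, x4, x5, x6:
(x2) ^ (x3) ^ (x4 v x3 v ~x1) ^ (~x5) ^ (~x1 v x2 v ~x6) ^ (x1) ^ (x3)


CNF with 7 clauses over 6 vars (64 assignments).
An assignment satisfies CNF iff every clause has >=1 true literal.
Check each row (bits = x1,x2,x3,x4,x5,x6; clause T/F shown):
  row 0 [000000]: clauses=FFTTTFF -> 0
  row 1 [000001]: clauses=FFTTTFF -> 0
  row 2 [000010]: clauses=FFTFTFF -> 0
  row 3 [000011]: clauses=FFTFTFF -> 0
  row 4 [000100]: clauses=FFTTTFF -> 0
  (every remaining row is evaluated the same way; all 64 results are listed next)
Full result column, 8 rows per line (x1,x2,x3 fixed per line; x4,x5,x6 runs 000..111 left to right):
  rows 0-7 [x1,x2,x3=000]: 00000000  (ones: 0)
  rows 8-15 [x1,x2,x3=001]: 00000000  (ones: 0)
  rows 16-23 [x1,x2,x3=010]: 00000000  (ones: 0)
  rows 24-31 [x1,x2,x3=011]: 00000000  (ones: 0)
  rows 32-39 [x1,x2,x3=100]: 00000000  (ones: 0)
  rows 40-47 [x1,x2,x3=101]: 00000000  (ones: 0)
  rows 48-55 [x1,x2,x3=110]: 00000000  (ones: 0)
  rows 56-63 [x1,x2,x3=111]: 11001100  (ones: 4)
Satisfying assignments = 0+0+0+0+0+0+0+4 = 4

4


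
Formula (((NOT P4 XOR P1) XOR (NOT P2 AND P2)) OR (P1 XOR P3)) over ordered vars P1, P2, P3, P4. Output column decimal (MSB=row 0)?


Formula: (((NOT P4 XOR P1) XOR (NOT P2 AND P2)) OR (P1 XOR P3)) over P1, P2, P3, P4 (16 rows)
Evaluate each row (bits = P1,P2,P3,P4, MSB first):
  row 0 [0000]: (((NOT 0 XOR 0) XOR (NOT 0 AND 0)) OR (0 XOR 0)) -> 1
  row 1 [0001]: (((NOT 1 XOR 0) XOR (NOT 0 AND 0)) OR (0 XOR 0)) -> 0
  row 2 [0010]: (((NOT 0 XOR 0) XOR (NOT 0 AND 0)) OR (0 XOR 1)) -> 1
  row 3 [0011]: (((NOT 1 XOR 0) XOR (NOT 0 AND 0)) OR (0 XOR 1)) -> 1
  row 4 [0100]: (((NOT 0 XOR 0) XOR (NOT 1 AND 1)) OR (0 XOR 0)) -> 1
  row 5 [0101]: (((NOT 1 XOR 0) XOR (NOT 1 AND 1)) OR (0 XOR 0)) -> 0
  row 6 [0110]: (((NOT 0 XOR 0) XOR (NOT 1 AND 1)) OR (0 XOR 1)) -> 1
  row 7 [0111]: (((NOT 1 XOR 0) XOR (NOT 1 AND 1)) OR (0 XOR 1)) -> 1
  row 8 [1000]: (((NOT 0 XOR 1) XOR (NOT 0 AND 0)) OR (1 XOR 0)) -> 1
  row 9 [1001]: (((NOT 1 XOR 1) XOR (NOT 0 AND 0)) OR (1 XOR 0)) -> 1
  row 10 [1010]: (((NOT 0 XOR 1) XOR (NOT 0 AND 0)) OR (1 XOR 1)) -> 0
  row 11 [1011]: (((NOT 1 XOR 1) XOR (NOT 0 AND 0)) OR (1 XOR 1)) -> 1
  row 12 [1100]: (((NOT 0 XOR 1) XOR (NOT 1 AND 1)) OR (1 XOR 0)) -> 1
  row 13 [1101]: (((NOT 1 XOR 1) XOR (NOT 1 AND 1)) OR (1 XOR 0)) -> 1
  row 14 [1110]: (((NOT 0 XOR 1) XOR (NOT 1 AND 1)) OR (1 XOR 1)) -> 0
  row 15 [1111]: (((NOT 1 XOR 1) XOR (NOT 1 AND 1)) OR (1 XOR 1)) -> 1
Full result column, 4 rows per line (P1,P2 fixed per line; P3,P4 runs 00..11 left to right):
  rows 0-3 [P1,P2=00]: 1011  = hex B
  rows 4-7 [P1,P2=01]: 1011  = hex B
  rows 8-11 [P1,P2=10]: 1101  = hex D
  rows 12-15 [P1,P2=11]: 1101  = hex D
Output column (row 0 .. row 15) = 1011101111011101
Output column grouped in 4s = 1011 1011 1101 1101 = 0xBBDD
Convert to decimal digit by digit (value = value*16 + digit):
  B -> 11
  11*16 + 11 (B) = 187
  187*16 + 13 (D) = 3005
  3005*16 + 13 (D) = 48093
Decimal = 48093

48093


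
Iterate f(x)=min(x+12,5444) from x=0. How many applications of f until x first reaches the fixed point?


Step 1: x=0, cap=5444, increment=12
Step 2: x grows by 12 each step until capped at 5444; fixed point is x=5444
Step 3: iterations = ceil(5444/12) = 454

454


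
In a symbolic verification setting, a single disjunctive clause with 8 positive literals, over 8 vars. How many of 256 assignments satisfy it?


Step 1: Total=2^8=256
Step 2: Unsat when all 8 false: 2^0=1
Step 3: Sat=256-1=255

255


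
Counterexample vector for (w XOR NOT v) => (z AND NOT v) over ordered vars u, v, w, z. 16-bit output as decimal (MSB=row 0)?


F1 = (w XOR NOT v)
F2 = (z AND NOT v)
Counterexample to F1=>F2 is where F1=1 and F2=0.
Evaluate each row (bits = u,v,w,z, MSB first):
  row 0 [0000]: F1=1 F2=0 -> F1&~F2 -> 1
  row 1 [0001]: F1=1 F2=1 -> F1&~F2 -> 0
  row 2 [0010]: F1=0 F2=0 -> F1&~F2 -> 0
  row 3 [0011]: F1=0 F2=1 -> F1&~F2 -> 0
  row 4 [0100]: F1=0 F2=0 -> F1&~F2 -> 0
  row 5 [0101]: F1=0 F2=0 -> F1&~F2 -> 0
  row 6 [0110]: F1=1 F2=0 -> F1&~F2 -> 1
  row 7 [0111]: F1=1 F2=0 -> F1&~F2 -> 1
  row 8 [1000]: F1=1 F2=0 -> F1&~F2 -> 1
  row 9 [1001]: F1=1 F2=1 -> F1&~F2 -> 0
  row 10 [1010]: F1=0 F2=0 -> F1&~F2 -> 0
  row 11 [1011]: F1=0 F2=1 -> F1&~F2 -> 0
  row 12 [1100]: F1=0 F2=0 -> F1&~F2 -> 0
  row 13 [1101]: F1=0 F2=0 -> F1&~F2 -> 0
  row 14 [1110]: F1=1 F2=0 -> F1&~F2 -> 1
  row 15 [1111]: F1=1 F2=0 -> F1&~F2 -> 1
Full result column, 4 rows per line (u,v fixed per line; w,z runs 00..11 left to right):
  rows 0-3 [u,v=00]: 1000  = hex 8
  rows 4-7 [u,v=01]: 0011  = hex 3
  rows 8-11 [u,v=10]: 1000  = hex 8
  rows 12-15 [u,v=11]: 0011  = hex 3
Counterexample vector (row 0 .. row 15) = 1000001110000011
Output column grouped in 4s = 1000 0011 1000 0011 = 0x8383
Convert to decimal digit by digit (value = value*16 + digit):
  8 -> 8
  8*16 + 3 = 131
  131*16 + 8 = 2104
  2104*16 + 3 = 33667
Decimal = 33667

33667


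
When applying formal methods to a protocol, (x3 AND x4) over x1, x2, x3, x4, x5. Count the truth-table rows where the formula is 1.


Formula: (x3 AND x4) over 5 vars (32 rows)
Evaluate each row (x1, x2, x3, x4, x5 as bits, MSB first):
  row 0 [00000]: (0 AND 0) -> 0
  row 1 [00001]: (0 AND 0) -> 0
  row 2 [00010]: (0 AND 1) -> 0
  row 3 [00011]: (0 AND 1) -> 0
  row 4 [00100]: (1 AND 0) -> 0
  row 5 [00101]: (1 AND 0) -> 0
  row 6 [00110]: (1 AND 1) -> 1
  row 7 [00111]: (1 AND 1) -> 1
  row 8 [01000]: (0 AND 0) -> 0
  row 9 [01001]: (0 AND 0) -> 0
  row 10 [01010]: (0 AND 1) -> 0
  row 11 [01011]: (0 AND 1) -> 0
  row 12 [01100]: (1 AND 0) -> 0
  row 13 [01101]: (1 AND 0) -> 0
  row 14 [01110]: (1 AND 1) -> 1
  row 15 [01111]: (1 AND 1) -> 1
  row 16 [10000]: (0 AND 0) -> 0
  row 17 [10001]: (0 AND 0) -> 0
  row 18 [10010]: (0 AND 1) -> 0
  row 19 [10011]: (0 AND 1) -> 0
  row 20 [10100]: (1 AND 0) -> 0
  row 21 [10101]: (1 AND 0) -> 0
  row 22 [10110]: (1 AND 1) -> 1
  row 23 [10111]: (1 AND 1) -> 1
  row 24 [11000]: (0 AND 0) -> 0
  row 25 [11001]: (0 AND 0) -> 0
  row 26 [11010]: (0 AND 1) -> 0
  row 27 [11011]: (0 AND 1) -> 0
  row 28 [11100]: (1 AND 0) -> 0
  row 29 [11101]: (1 AND 0) -> 0
  row 30 [11110]: (1 AND 1) -> 1
  row 31 [11111]: (1 AND 1) -> 1
Full result column, 8 rows per line (x1,x2 fixed per line; x3,x4,x5 runs 000..111 left to right):
  rows 0-7 [x1,x2=00]: 00000011  (ones: 2)
  rows 8-15 [x1,x2=01]: 00000011  (ones: 2)
  rows 16-23 [x1,x2=10]: 00000011  (ones: 2)
  rows 24-31 [x1,x2=11]: 00000011  (ones: 2)
Count of 1-rows = 2+2+2+2 = 8

8


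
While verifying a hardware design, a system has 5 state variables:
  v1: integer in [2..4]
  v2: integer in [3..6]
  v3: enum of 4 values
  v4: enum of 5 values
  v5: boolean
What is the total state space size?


State space = product of domain sizes of all variables.
Domain sizes:
  v1 (integer in [2..4]): 3
  v2 (integer in [3..6]): 4
  v3 (enum of 4 values): 4
  v4 (enum of 5 values): 5
  v5 (boolean): 2
Product = 3 * 4 * 4 * 5 * 2 = 480

480


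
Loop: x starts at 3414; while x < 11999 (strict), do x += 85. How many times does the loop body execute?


Step 1: x goes from 3414 toward 11999 by 85; the body runs while x<11999, so iterations = ceil((bound-start)/step)
Step 2: Distance=8585
Step 3: ceil(8585/85)=101

101


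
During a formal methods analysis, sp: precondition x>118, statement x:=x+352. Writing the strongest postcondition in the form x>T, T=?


Formula: sp(P, x:=E) = exists old_x. (x = E[old_x/x]) AND P[old_x/x] (old_x is the value of x before the assignment; eliminate old_x by solving x = E[old_x/x] for old_x)
Step 1: Precondition P: x>118, i.e. old_x > 118
Step 2: Assignment gives x = old_x + 352, so old_x = x - 352
Step 3: Substitute into P: x - 352 > 118
Step 4: Simplify: x > 118+352 = 470

470


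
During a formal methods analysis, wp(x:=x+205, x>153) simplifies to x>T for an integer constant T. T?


Formula: wp(x:=E, P) = P[E/x] (substitute E for x in postcondition)
Step 1: Postcondition: x>153
Step 2: Substitute x+205 for x: x+205>153
Step 3: Solve for x: x > 153-205 = -52

-52


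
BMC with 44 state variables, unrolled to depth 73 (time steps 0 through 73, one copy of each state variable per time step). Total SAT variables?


BMC unrolls to depth k, creating one copy of each state var for steps 0..k.
Step count = 73 + 1 = 74 (steps 0 through 73)
Vars per step = 44
Total = 44 * 74 = 3256

3256


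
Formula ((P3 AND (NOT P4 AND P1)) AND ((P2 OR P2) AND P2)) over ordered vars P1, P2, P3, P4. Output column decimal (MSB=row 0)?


Formula: ((P3 AND (NOT P4 AND P1)) AND ((P2 OR P2) AND P2)) over P1, P2, P3, P4 (16 rows)
Evaluate each row (bits = P1,P2,P3,P4, MSB first):
  row 0 [0000]: ((0 AND (NOT 0 AND 0)) AND ((0 OR 0) AND 0)) -> 0
  row 1 [0001]: ((0 AND (NOT 1 AND 0)) AND ((0 OR 0) AND 0)) -> 0
  row 2 [0010]: ((1 AND (NOT 0 AND 0)) AND ((0 OR 0) AND 0)) -> 0
  row 3 [0011]: ((1 AND (NOT 1 AND 0)) AND ((0 OR 0) AND 0)) -> 0
  row 4 [0100]: ((0 AND (NOT 0 AND 0)) AND ((1 OR 1) AND 1)) -> 0
  row 5 [0101]: ((0 AND (NOT 1 AND 0)) AND ((1 OR 1) AND 1)) -> 0
  row 6 [0110]: ((1 AND (NOT 0 AND 0)) AND ((1 OR 1) AND 1)) -> 0
  row 7 [0111]: ((1 AND (NOT 1 AND 0)) AND ((1 OR 1) AND 1)) -> 0
  row 8 [1000]: ((0 AND (NOT 0 AND 1)) AND ((0 OR 0) AND 0)) -> 0
  row 9 [1001]: ((0 AND (NOT 1 AND 1)) AND ((0 OR 0) AND 0)) -> 0
  row 10 [1010]: ((1 AND (NOT 0 AND 1)) AND ((0 OR 0) AND 0)) -> 0
  row 11 [1011]: ((1 AND (NOT 1 AND 1)) AND ((0 OR 0) AND 0)) -> 0
  row 12 [1100]: ((0 AND (NOT 0 AND 1)) AND ((1 OR 1) AND 1)) -> 0
  row 13 [1101]: ((0 AND (NOT 1 AND 1)) AND ((1 OR 1) AND 1)) -> 0
  row 14 [1110]: ((1 AND (NOT 0 AND 1)) AND ((1 OR 1) AND 1)) -> 1
  row 15 [1111]: ((1 AND (NOT 1 AND 1)) AND ((1 OR 1) AND 1)) -> 0
Full result column, 4 rows per line (P1,P2 fixed per line; P3,P4 runs 00..11 left to right):
  rows 0-3 [P1,P2=00]: 0000  = hex 0
  rows 4-7 [P1,P2=01]: 0000  = hex 0
  rows 8-11 [P1,P2=10]: 0000  = hex 0
  rows 12-15 [P1,P2=11]: 0010  = hex 2
Output column (row 0 .. row 15) = 0000000000000010
Output column grouped in 4s = 0000 0000 0000 0010 = 0x0002
Convert to decimal digit by digit (value = value*16 + digit):
  0 -> 0
  0*16 + 0 = 0
  0*16 + 0 = 0
  0*16 + 2 = 2
Decimal = 2

2


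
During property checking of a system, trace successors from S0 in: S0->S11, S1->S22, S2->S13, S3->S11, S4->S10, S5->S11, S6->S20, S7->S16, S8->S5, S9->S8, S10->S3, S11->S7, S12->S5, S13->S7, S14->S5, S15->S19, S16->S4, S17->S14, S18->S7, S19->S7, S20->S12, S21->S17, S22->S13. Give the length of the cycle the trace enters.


Trace from S0 until a state repeats:
  S0 -> S11 -> S7 -> S16 -> S4 -> S10 -> S3 -> S11
S11 first seen at step 1, revisited at step 7.
Cycle length = 7 - 1 = 6

6


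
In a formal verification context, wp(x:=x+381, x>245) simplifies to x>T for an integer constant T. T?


Formula: wp(x:=E, P) = P[E/x] (substitute E for x in postcondition)
Step 1: Postcondition: x>245
Step 2: Substitute x+381 for x: x+381>245
Step 3: Solve for x: x > 245-381 = -136

-136


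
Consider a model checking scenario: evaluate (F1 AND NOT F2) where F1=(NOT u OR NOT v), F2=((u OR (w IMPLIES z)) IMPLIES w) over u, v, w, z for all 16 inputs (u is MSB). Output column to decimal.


F1 = (NOT u OR NOT v)
F2 = ((u OR (w IMPLIES z)) IMPLIES w)
Counterexample to F1=>F2 is where F1=1 and F2=0.
Evaluate each row (bits = u,v,w,z, MSB first):
  row 0 [0000]: F1=1 F2=0 -> F1&~F2 -> 1
  row 1 [0001]: F1=1 F2=0 -> F1&~F2 -> 1
  row 2 [0010]: F1=1 F2=1 -> F1&~F2 -> 0
  row 3 [0011]: F1=1 F2=1 -> F1&~F2 -> 0
  row 4 [0100]: F1=1 F2=0 -> F1&~F2 -> 1
  row 5 [0101]: F1=1 F2=0 -> F1&~F2 -> 1
  row 6 [0110]: F1=1 F2=1 -> F1&~F2 -> 0
  row 7 [0111]: F1=1 F2=1 -> F1&~F2 -> 0
  row 8 [1000]: F1=1 F2=0 -> F1&~F2 -> 1
  row 9 [1001]: F1=1 F2=0 -> F1&~F2 -> 1
  row 10 [1010]: F1=1 F2=1 -> F1&~F2 -> 0
  row 11 [1011]: F1=1 F2=1 -> F1&~F2 -> 0
  row 12 [1100]: F1=0 F2=0 -> F1&~F2 -> 0
  row 13 [1101]: F1=0 F2=0 -> F1&~F2 -> 0
  row 14 [1110]: F1=0 F2=1 -> F1&~F2 -> 0
  row 15 [1111]: F1=0 F2=1 -> F1&~F2 -> 0
Full result column, 4 rows per line (u,v fixed per line; w,z runs 00..11 left to right):
  rows 0-3 [u,v=00]: 1100  = hex C
  rows 4-7 [u,v=01]: 1100  = hex C
  rows 8-11 [u,v=10]: 1100  = hex C
  rows 12-15 [u,v=11]: 0000  = hex 0
Counterexample vector (row 0 .. row 15) = 1100110011000000
Output column grouped in 4s = 1100 1100 1100 0000 = 0xCCC0
Convert to decimal digit by digit (value = value*16 + digit):
  C -> 12
  12*16 + 12 (C) = 204
  204*16 + 12 (C) = 3276
  3276*16 + 0 = 52416
Decimal = 52416

52416


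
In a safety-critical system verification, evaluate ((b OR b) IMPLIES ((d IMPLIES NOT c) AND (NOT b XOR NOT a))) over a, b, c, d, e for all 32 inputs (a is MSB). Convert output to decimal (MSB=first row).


Formula: ((b OR b) IMPLIES ((d IMPLIES NOT c) AND (NOT b XOR NOT a))) over a, b, c, d, e (32 rows)
Evaluate each row (bits = a,b,c,d,e, MSB first):
  row 0 [00000]: ((0 OR 0) IMPLIES ((0 IMPLIES NOT 0) AND (NOT 0 XOR NOT 0))) -> 1
  row 1 [00001]: ((0 OR 0) IMPLIES ((0 IMPLIES NOT 0) AND (NOT 0 XOR NOT 0))) -> 1
  row 2 [00010]: ((0 OR 0) IMPLIES ((1 IMPLIES NOT 0) AND (NOT 0 XOR NOT 0))) -> 1
  row 3 [00011]: ((0 OR 0) IMPLIES ((1 IMPLIES NOT 0) AND (NOT 0 XOR NOT 0))) -> 1
  row 4 [00100]: ((0 OR 0) IMPLIES ((0 IMPLIES NOT 1) AND (NOT 0 XOR NOT 0))) -> 1
  row 5 [00101]: ((0 OR 0) IMPLIES ((0 IMPLIES NOT 1) AND (NOT 0 XOR NOT 0))) -> 1
  row 6 [00110]: ((0 OR 0) IMPLIES ((1 IMPLIES NOT 1) AND (NOT 0 XOR NOT 0))) -> 1
  row 7 [00111]: ((0 OR 0) IMPLIES ((1 IMPLIES NOT 1) AND (NOT 0 XOR NOT 0))) -> 1
  row 8 [01000]: ((1 OR 1) IMPLIES ((0 IMPLIES NOT 0) AND (NOT 1 XOR NOT 0))) -> 1
  row 9 [01001]: ((1 OR 1) IMPLIES ((0 IMPLIES NOT 0) AND (NOT 1 XOR NOT 0))) -> 1
  row 10 [01010]: ((1 OR 1) IMPLIES ((1 IMPLIES NOT 0) AND (NOT 1 XOR NOT 0))) -> 1
  row 11 [01011]: ((1 OR 1) IMPLIES ((1 IMPLIES NOT 0) AND (NOT 1 XOR NOT 0))) -> 1
  row 12 [01100]: ((1 OR 1) IMPLIES ((0 IMPLIES NOT 1) AND (NOT 1 XOR NOT 0))) -> 1
  row 13 [01101]: ((1 OR 1) IMPLIES ((0 IMPLIES NOT 1) AND (NOT 1 XOR NOT 0))) -> 1
  row 14 [01110]: ((1 OR 1) IMPLIES ((1 IMPLIES NOT 1) AND (NOT 1 XOR NOT 0))) -> 0
  row 15 [01111]: ((1 OR 1) IMPLIES ((1 IMPLIES NOT 1) AND (NOT 1 XOR NOT 0))) -> 0
  row 16 [10000]: ((0 OR 0) IMPLIES ((0 IMPLIES NOT 0) AND (NOT 0 XOR NOT 1))) -> 1
  row 17 [10001]: ((0 OR 0) IMPLIES ((0 IMPLIES NOT 0) AND (NOT 0 XOR NOT 1))) -> 1
  row 18 [10010]: ((0 OR 0) IMPLIES ((1 IMPLIES NOT 0) AND (NOT 0 XOR NOT 1))) -> 1
  row 19 [10011]: ((0 OR 0) IMPLIES ((1 IMPLIES NOT 0) AND (NOT 0 XOR NOT 1))) -> 1
  row 20 [10100]: ((0 OR 0) IMPLIES ((0 IMPLIES NOT 1) AND (NOT 0 XOR NOT 1))) -> 1
  row 21 [10101]: ((0 OR 0) IMPLIES ((0 IMPLIES NOT 1) AND (NOT 0 XOR NOT 1))) -> 1
  row 22 [10110]: ((0 OR 0) IMPLIES ((1 IMPLIES NOT 1) AND (NOT 0 XOR NOT 1))) -> 1
  row 23 [10111]: ((0 OR 0) IMPLIES ((1 IMPLIES NOT 1) AND (NOT 0 XOR NOT 1))) -> 1
  row 24 [11000]: ((1 OR 1) IMPLIES ((0 IMPLIES NOT 0) AND (NOT 1 XOR NOT 1))) -> 0
  row 25 [11001]: ((1 OR 1) IMPLIES ((0 IMPLIES NOT 0) AND (NOT 1 XOR NOT 1))) -> 0
  row 26 [11010]: ((1 OR 1) IMPLIES ((1 IMPLIES NOT 0) AND (NOT 1 XOR NOT 1))) -> 0
  row 27 [11011]: ((1 OR 1) IMPLIES ((1 IMPLIES NOT 0) AND (NOT 1 XOR NOT 1))) -> 0
  row 28 [11100]: ((1 OR 1) IMPLIES ((0 IMPLIES NOT 1) AND (NOT 1 XOR NOT 1))) -> 0
  row 29 [11101]: ((1 OR 1) IMPLIES ((0 IMPLIES NOT 1) AND (NOT 1 XOR NOT 1))) -> 0
  row 30 [11110]: ((1 OR 1) IMPLIES ((1 IMPLIES NOT 1) AND (NOT 1 XOR NOT 1))) -> 0
  row 31 [11111]: ((1 OR 1) IMPLIES ((1 IMPLIES NOT 1) AND (NOT 1 XOR NOT 1))) -> 0
Full result column, 4 rows per line (a,b,c fixed per line; d,e runs 00..11 left to right):
  rows 0-3 [a,b,c=000]: 1111  = hex F
  rows 4-7 [a,b,c=001]: 1111  = hex F
  rows 8-11 [a,b,c=010]: 1111  = hex F
  rows 12-15 [a,b,c=011]: 1100  = hex C
  rows 16-19 [a,b,c=100]: 1111  = hex F
  rows 20-23 [a,b,c=101]: 1111  = hex F
  rows 24-27 [a,b,c=110]: 0000  = hex 0
  rows 28-31 [a,b,c=111]: 0000  = hex 0
Output column (row 0 .. row 31) = 11111111111111001111111100000000
Output column grouped in 4s = 1111 1111 1111 1100 1111 1111 0000 0000 = 0xFFFCFF00
Convert to decimal digit by digit (value = value*16 + digit):
  F -> 15
  15*16 + 15 (F) = 255
  255*16 + 15 (F) = 4095
  4095*16 + 12 (C) = 65532
  65532*16 + 15 (F) = 1048527
  1048527*16 + 15 (F) = 16776447
  16776447*16 + 0 = 268423152
  268423152*16 + 0 = 4294770432
Decimal = 4294770432

4294770432


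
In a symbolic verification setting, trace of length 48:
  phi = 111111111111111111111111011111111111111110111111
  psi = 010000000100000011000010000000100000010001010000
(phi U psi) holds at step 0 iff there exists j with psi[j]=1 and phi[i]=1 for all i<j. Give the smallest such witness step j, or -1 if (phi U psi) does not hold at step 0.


(phi U psi) at 0: need smallest j with psi[j]=1 and phi[i]=1 for all i in [0,j).
Scan from step 0:
  step 0: phi=1, psi=0 -> continue
  step 1: psi=1 and phi held for [0,1) -> witness found
Witness step = 1

1


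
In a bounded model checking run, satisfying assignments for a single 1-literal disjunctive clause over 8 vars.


Step 1: Total=2^8=256
Step 2: Unsat when all 1 false: 2^7=128
Step 3: Sat=256-128=128

128


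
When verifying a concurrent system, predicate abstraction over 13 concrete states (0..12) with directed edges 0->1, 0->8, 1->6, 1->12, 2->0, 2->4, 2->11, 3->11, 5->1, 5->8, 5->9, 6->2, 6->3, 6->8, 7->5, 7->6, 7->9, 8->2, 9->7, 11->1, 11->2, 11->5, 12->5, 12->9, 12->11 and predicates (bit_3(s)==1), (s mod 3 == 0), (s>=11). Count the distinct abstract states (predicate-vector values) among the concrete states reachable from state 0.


BFS from 0:
Concrete reachable: {0, 1, 2, 3, 4, 5, 6, 7, 8, 9, 11, 12}
Abstract via predicates (bit_3(s)==1), (s mod 3 == 0), (s>=11):
  (0,0,0) <- {1, 2, 4, 5, 7}
  (0,1,0) <- {0, 3, 6}
  (1,0,0) <- {8}
  (1,0,1) <- {11}
  (1,1,0) <- {9}
  (1,1,1) <- {12}
Distinct abstract states = 6

6


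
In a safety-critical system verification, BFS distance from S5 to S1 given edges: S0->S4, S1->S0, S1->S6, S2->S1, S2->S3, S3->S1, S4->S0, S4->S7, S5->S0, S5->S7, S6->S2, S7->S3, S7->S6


BFS layer-by-layer from S5:
  dist 0: {S5}
  dist 1: {S0, S7}
  dist 2: {S3, S4, S6}
  dist 3: {S1, S2}
  -> S1 reached at distance 3
Shortest path length = 3

3


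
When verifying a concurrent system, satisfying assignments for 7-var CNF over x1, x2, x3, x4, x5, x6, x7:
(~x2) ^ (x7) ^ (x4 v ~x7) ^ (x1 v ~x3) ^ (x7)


CNF with 5 clauses over 7 vars (128 assignments).
An assignment satisfies CNF iff every clause has >=1 true literal.
Check each row (bits = x1,x2,x3,x4,x5,x6,x7; clause T/F shown):
  row 0 [0000000]: clauses=TFTTF -> 0
  row 1 [0000001]: clauses=TTFTT -> 0
  row 2 [0000010]: clauses=TFTTF -> 0
  row 3 [0000011]: clauses=TTFTT -> 0
  row 4 [0000100]: clauses=TFTTF -> 0
  (every remaining row is evaluated the same way; all 128 results are listed next)
Full result column, 8 rows per line (x1,x2,x3,x4 fixed per line; x5,x6,x7 runs 000..111 left to right):
  rows 0-7 [x1,x2,x3,x4=0000]: 00000000  (ones: 0)
  rows 8-15 [x1,x2,x3,x4=0001]: 01010101  (ones: 4)
  rows 16-23 [x1,x2,x3,x4=0010]: 00000000  (ones: 0)
  rows 24-31 [x1,x2,x3,x4=0011]: 00000000  (ones: 0)
  rows 32-39 [x1,x2,x3,x4=0100]: 00000000  (ones: 0)
  rows 40-47 [x1,x2,x3,x4=0101]: 00000000  (ones: 0)
  rows 48-55 [x1,x2,x3,x4=0110]: 00000000  (ones: 0)
  rows 56-63 [x1,x2,x3,x4=0111]: 00000000  (ones: 0)
  rows 64-71 [x1,x2,x3,x4=1000]: 00000000  (ones: 0)
  rows 72-79 [x1,x2,x3,x4=1001]: 01010101  (ones: 4)
  rows 80-87 [x1,x2,x3,x4=1010]: 00000000  (ones: 0)
  rows 88-95 [x1,x2,x3,x4=1011]: 01010101  (ones: 4)
  rows 96-103 [x1,x2,x3,x4=1100]: 00000000  (ones: 0)
  rows 104-111 [x1,x2,x3,x4=1101]: 00000000  (ones: 0)
  rows 112-119 [x1,x2,x3,x4=1110]: 00000000  (ones: 0)
  rows 120-127 [x1,x2,x3,x4=1111]: 00000000  (ones: 0)
Satisfying assignments = 0+4+0+0+0+0+0+0+0+4+0+4+0+0+0+0 = 12

12


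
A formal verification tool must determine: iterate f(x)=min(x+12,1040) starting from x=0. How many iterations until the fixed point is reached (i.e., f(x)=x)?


Step 1: x=0, cap=1040, increment=12
Step 2: x grows by 12 each step until capped at 1040; fixed point is x=1040
Step 3: iterations = ceil(1040/12) = 87

87


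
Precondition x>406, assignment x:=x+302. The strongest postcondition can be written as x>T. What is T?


Formula: sp(P, x:=E) = exists old_x. (x = E[old_x/x]) AND P[old_x/x] (old_x is the value of x before the assignment; eliminate old_x by solving x = E[old_x/x] for old_x)
Step 1: Precondition P: x>406, i.e. old_x > 406
Step 2: Assignment gives x = old_x + 302, so old_x = x - 302
Step 3: Substitute into P: x - 302 > 406
Step 4: Simplify: x > 406+302 = 708

708


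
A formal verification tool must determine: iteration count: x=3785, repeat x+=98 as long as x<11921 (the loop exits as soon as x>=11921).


Step 1: x goes from 3785 toward 11921 by 98; the body runs while x<11921, so iterations = ceil((bound-start)/step)
Step 2: Distance=8136
Step 3: ceil(8136/98)=84

84


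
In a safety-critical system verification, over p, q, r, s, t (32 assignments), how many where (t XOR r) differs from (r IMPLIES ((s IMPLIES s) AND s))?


F1 = (t XOR r)
F2 = (r IMPLIES ((s IMPLIES s) AND s))
Evaluate both on each of 32 rows (bits = p,q,r,s,t):
  row 0 [00000]: F1=0 F2=1 (differ) -> 1
  row 1 [00001]: F1=1 F2=1 -> 0
  row 2 [00010]: F1=0 F2=1 (differ) -> 1
  row 3 [00011]: F1=1 F2=1 -> 0
  row 4 [00100]: F1=1 F2=0 (differ) -> 1
  row 5 [00101]: F1=0 F2=0 -> 0
  row 6 [00110]: F1=1 F2=1 -> 0
  row 7 [00111]: F1=0 F2=1 (differ) -> 1
  row 8 [01000]: F1=0 F2=1 (differ) -> 1
  row 9 [01001]: F1=1 F2=1 -> 0
  row 10 [01010]: F1=0 F2=1 (differ) -> 1
  row 11 [01011]: F1=1 F2=1 -> 0
  row 12 [01100]: F1=1 F2=0 (differ) -> 1
  row 13 [01101]: F1=0 F2=0 -> 0
  row 14 [01110]: F1=1 F2=1 -> 0
  row 15 [01111]: F1=0 F2=1 (differ) -> 1
  row 16 [10000]: F1=0 F2=1 (differ) -> 1
  row 17 [10001]: F1=1 F2=1 -> 0
  row 18 [10010]: F1=0 F2=1 (differ) -> 1
  row 19 [10011]: F1=1 F2=1 -> 0
  row 20 [10100]: F1=1 F2=0 (differ) -> 1
  row 21 [10101]: F1=0 F2=0 -> 0
  row 22 [10110]: F1=1 F2=1 -> 0
  row 23 [10111]: F1=0 F2=1 (differ) -> 1
  row 24 [11000]: F1=0 F2=1 (differ) -> 1
  row 25 [11001]: F1=1 F2=1 -> 0
  row 26 [11010]: F1=0 F2=1 (differ) -> 1
  row 27 [11011]: F1=1 F2=1 -> 0
  row 28 [11100]: F1=1 F2=0 (differ) -> 1
  row 29 [11101]: F1=0 F2=0 -> 0
  row 30 [11110]: F1=1 F2=1 -> 0
  row 31 [11111]: F1=0 F2=1 (differ) -> 1
Full result column, 8 rows per line (p,q fixed per line; r,s,t runs 000..111 left to right):
  rows 0-7 [p,q=00]: 10101001  (ones: 4)
  rows 8-15 [p,q=01]: 10101001  (ones: 4)
  rows 16-23 [p,q=10]: 10101001  (ones: 4)
  rows 24-31 [p,q=11]: 10101001  (ones: 4)
Disagreements = 4+4+4+4 = 16

16
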